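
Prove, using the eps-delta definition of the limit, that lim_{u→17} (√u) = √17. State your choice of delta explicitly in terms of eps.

delta = min(17, √17·eps)

Let eps > 0. We want delta > 0 such that 0 < |u − 17| < delta implies |√u − √17| < eps.
Rationalise: √u − √17 = (u − 17)/(√u + √17), so |√u − √17| = |u − 17|/(√u + √17).
Restrict delta ≤ 17 so that |u − 17| < 17 forces u > 0, and then √u + √17 > √17.
Hence |√u − √17| < |u − 17|/√17, which is < eps once |u − 17| < √17·eps.
Take delta = min(17, √17·eps). If 0 < |u − 17| < delta then u > 0 and |√u − √17| < |u − 17|/√17 < eps.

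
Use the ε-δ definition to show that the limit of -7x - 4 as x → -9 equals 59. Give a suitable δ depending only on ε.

Let ε > 0 be given. We need δ > 0 so that 0 < |x + 9| < δ implies |(-7x - 4) − 59| < ε.
Since (-7x - 4) − 59 = -7(x + 9), we have |(-7x - 4) − 59| = 7|x + 9|.
So 7|x + 9| < ε exactly when |x + 9| < ε/7.
Take δ = ε/7. If 0 < |x + 9| < δ then |(-7x - 4) − 59| = 7|x + 9| < 7·(ε/7) = ε.

δ = ε/7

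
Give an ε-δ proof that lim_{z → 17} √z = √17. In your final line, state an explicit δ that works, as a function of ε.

Let ε > 0 be given. We want δ > 0 such that 0 < |z − 17| < δ implies |√z − √17| < ε.
Multiplying by the conjugate, |√z − √17| = |z − 17|/(√z + √17).
Restrict δ ≤ 17 so that |z − 17| < 17 forces z > 0, and then √z + √17 > √17.
Hence |√z − √17| < |z − 17|/√17, which is < ε once |z − 17| < √17·ε.
Take δ = min(17, √17·ε). If 0 < |z − 17| < δ then z > 0 and |√z − √17| < |z − 17|/√17 < ε.

δ = min(17, √17·ε)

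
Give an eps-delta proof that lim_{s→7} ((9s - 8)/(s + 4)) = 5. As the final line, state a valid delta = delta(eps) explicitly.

Let eps > 0 be given. We want delta > 0 with 0 < |s − 7| < delta ⇒ |(9s - 8)/(s + 4) − 5| < eps.
Combining over a common denominator, (9s - 8)/(s + 4) − 5 = [(9s - 8)·11 − 55·(s + 4)] / [11·(s + 4)] = 44(s − 7) / (11(s + 4)).
So |(9s - 8)/(s + 4) − 5| = 44|s − 7| / (11·|s + 4|).
Require delta ≤ 11/2, so |s + 4| ≥ |11| − |s − 7| > 11 − 11/2 = 11/2.
Hence |(9s - 8)/(s + 4) − 5| < 44|s − 7|/(11·(11/2)) = (8/11)|s − 7|, which is < eps once |s − 7| < (11/8)eps.
Take delta = min(11/2, (11/8)eps). Then 0 < |s − 7| < delta forces both bounds, so |(9s - 8)/(s + 4) − 5| < eps.

delta = min(11/2, (11/8)eps)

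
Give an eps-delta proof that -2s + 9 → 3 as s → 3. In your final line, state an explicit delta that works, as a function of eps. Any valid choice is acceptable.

delta = eps/2

Suppose eps > 0. We need delta > 0 so that 0 < |s − 3| < delta implies |(-2s + 9) − 3| < eps.
Since (-2s + 9) − 3 = -2(s − 3), we have |(-2s + 9) − 3| = 2|s − 3|.
Thus it suffices that |s − 3| < eps/2.
Choosing delta = eps/2 gives |(-2s + 9) − 3| = 2|s − 3| < eps whenever |s − 3| < delta.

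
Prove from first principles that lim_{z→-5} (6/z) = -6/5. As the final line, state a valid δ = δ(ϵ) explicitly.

Let ϵ > 0. We seek δ > 0 such that 0 < |z + 5| < δ implies |6/z + 6/5| < ϵ.
|6/z + 6/5| = 6·|-5 − z|/(5·|z|) = 6|z + 5|/(5|z|).
Require δ ≤ 5/2 so that |z| > 5 − 5/2 = 5/2, hence 5|z| > 25/2.
Then |6/z + 6/5| < 6|z + 5|/(25/2), which is < ϵ when |z + 5| < (25/12)ϵ.
Take δ = min(5/2, (25/12)ϵ). Then 0 < |z + 5| < δ gives both |z + 5| < 5/2 and |z + 5| < (25/12)ϵ, so |6/z + 6/5| < ϵ.

δ = min(5/2, (25/12)ϵ)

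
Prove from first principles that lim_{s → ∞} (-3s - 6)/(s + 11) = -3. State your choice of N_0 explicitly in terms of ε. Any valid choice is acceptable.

N_0 = 27/ε

Fix ε > 0. We seek N_0 > 0 such that s > N_0 implies |(-3s - 6)/(s + 11) + 3| < ε.
(-3s - 6)/(s + 11) + 3 = ((-3s - 6) − (-3)(s + 11)) / ((s + 11)) = 27/((s + 11)).
For s > 0 we have s + 11 > s, so |(-3s - 6)/(s + 11) + 3| = 27/((s + 11)) < 27/(s) = 27/s.
Thus |(-3s - 6)/(s + 11) + 3| < ε whenever s > 27/ε.
Take N_0 = 27/ε. If s > N_0 then |(-3s - 6)/(s + 11) + 3| < 27/s < ε.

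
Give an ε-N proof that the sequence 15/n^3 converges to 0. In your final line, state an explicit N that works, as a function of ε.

N = (15/ε)^{1/3}

Fix ε > 0. For n ≥ 1, |15/n^3 − 0| = 15/n^3.
15/n^3 < ε ⇔ n^3 > 15/ε ⇔ n > (15/ε)^{1/3}.
Take N = (15/ε)^{1/3}. Then n > N implies 15/n^3 < ε.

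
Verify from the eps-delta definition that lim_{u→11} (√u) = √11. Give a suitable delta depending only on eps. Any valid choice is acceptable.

delta = min(11, √11·eps)

Fix eps > 0. We want delta > 0 such that 0 < |u − 11| < delta implies |√u − √11| < eps.
Rationalise: √u − √11 = (u − 11)/(√u + √11), so |√u − √11| = |u − 11|/(√u + √11).
Restrict delta ≤ 11 so that |u − 11| < 11 forces u > 0, and then √u + √11 > √11.
Hence |√u − √11| < |u − 11|/√11, which is < eps once |u − 11| < √11·eps.
Take delta = min(11, √11·eps). If 0 < |u − 11| < delta then u > 0 and |√u − √11| < |u − 11|/√11 < eps.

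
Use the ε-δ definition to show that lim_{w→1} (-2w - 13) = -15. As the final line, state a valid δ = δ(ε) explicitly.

Let ε > 0 be given. We need δ > 0 so that 0 < |w − 1| < δ implies |(-2w - 13) + 15| < ε.
Since (-2w - 13) + 15 = -2(w − 1), we have |(-2w - 13) + 15| = 2|w − 1|.
So 2|w − 1| < ε exactly when |w − 1| < ε/2.
Choosing δ = ε/2 gives |(-2w - 13) + 15| = 2|w − 1| < ε whenever |w − 1| < δ.

δ = ε/2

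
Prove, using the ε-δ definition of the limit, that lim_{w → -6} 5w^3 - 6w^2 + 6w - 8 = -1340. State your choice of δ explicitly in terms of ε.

δ = min(1, ε/719)

Let ε > 0 be given. We want δ > 0 such that 0 < |w + 6| < δ implies |(5w^3 - 6w^2 + 6w - 8) + 1340| < ε.
(5w^3 - 6w^2 + 6w - 8) + 1340 = 5w^3 - 6w^2 + 6w + 1332 = (w + 6)(5w^2 - 36w + 222).
So |(5w^3 - 6w^2 + 6w - 8) + 1340| = |w + 6|·|5w^2 - 36w + 222|.
Assume first that |w + 6| < 1, so |w| < 7. Then |5w^2 - 36w + 222| ≤ 5·7^2 + 36·7 + 222 = 719.
Hence |(5w^3 - 6w^2 + 6w - 8) + 1340| ≤ 719|w + 6| < ε provided |w + 6| < ε/719.
Choosing δ = min(1, ε/719) ensures both conditions, hence |(5w^3 - 6w^2 + 6w - 8) + 1340| < ε.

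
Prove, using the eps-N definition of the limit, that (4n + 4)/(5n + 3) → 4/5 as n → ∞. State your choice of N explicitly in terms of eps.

Let eps > 0. For n ≥ 1, |(4n + 4)/(5n + 3) − (4/5)| = |8|/(5(5n + 3)) = 8/(5(5n + 3)).
Since 5n + 3 ≥ 5n for n ≥ 1, this is ≤ 8/(5·5n) = (8/25)/n.
So |(4n + 4)/(5n + 3) − (4/5)| < eps whenever n > (8/25)/eps.
Take N = (8/25)/eps. If n > N then |(4n + 4)/(5n + 3) − (4/5)| ≤ (8/25)/n < eps.

N = (8/25)/eps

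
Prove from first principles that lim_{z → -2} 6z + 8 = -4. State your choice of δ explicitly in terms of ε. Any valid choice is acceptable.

Fix ε > 0. We need δ > 0 so that 0 < |z + 2| < δ implies |(6z + 8) + 4| < ε.
Since (6z + 8) + 4 = 6(z + 2), we have |(6z + 8) + 4| = 6|z + 2|.
So 6|z + 2| < ε exactly when |z + 2| < ε/6.
Take δ = ε/6. If 0 < |z + 2| < δ then |(6z + 8) + 4| = 6|z + 2| < 6·(ε/6) = ε.

δ = ε/6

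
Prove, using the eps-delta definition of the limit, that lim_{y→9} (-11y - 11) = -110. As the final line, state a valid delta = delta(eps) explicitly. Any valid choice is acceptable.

Suppose eps > 0. We need delta > 0 so that 0 < |y − 9| < delta implies |(-11y - 11) + 110| < eps.
Since (-11y - 11) + 110 = -11(y − 9), we have |(-11y - 11) + 110| = 11|y − 9|.
So 11|y − 9| < eps exactly when |y − 9| < eps/11.
Take delta = eps/11. If 0 < |y − 9| < delta then |(-11y - 11) + 110| = 11|y − 9| < 11·(eps/11) = eps.

delta = eps/11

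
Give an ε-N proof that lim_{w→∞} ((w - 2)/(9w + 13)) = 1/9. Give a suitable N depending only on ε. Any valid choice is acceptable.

N = (31/81)/ε

Let ε > 0. We seek N > 0 such that w > N implies |(w - 2)/(9w + 13) − (1/9)| < ε.
(w - 2)/(9w + 13) − (1/9) = (9(w - 2) − (9w + 13)) / (9(9w + 13)) = -31/(9(9w + 13)).
For w > 0 we have 9w + 13 > 9w, so |(w - 2)/(9w + 13) − (1/9)| = 31/(9(9w + 13)) < 31/(9·9w) = (31/81)/w.
Thus |(w - 2)/(9w + 13) − (1/9)| < ε whenever w > (31/81)/ε.
Take N = (31/81)/ε. If w > N then |(w - 2)/(9w + 13) − (1/9)| < (31/81)/w < ε.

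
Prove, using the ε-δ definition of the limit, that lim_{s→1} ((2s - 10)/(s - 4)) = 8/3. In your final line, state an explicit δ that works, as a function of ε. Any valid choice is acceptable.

δ = min(3/2, (9/4)ε)

Let ε > 0 be given. We want δ > 0 with 0 < |s − 1| < δ ⇒ |(2s - 10)/(s - 4) − (8/3)| < ε.
Combining over a common denominator, (2s - 10)/(s - 4) − (8/3) = [(2s - 10)·(-3) − (-8)·(s - 4)] / [(-3)·(s - 4)] = 2(s − 1) / ((-3)(s - 4)).
So |(2s - 10)/(s - 4) − (8/3)| = 2|s − 1| / (3·|s − 4|).
Require δ ≤ 3/2, so |s − 4| ≥ |-3| − |s − 1| > 3 − 3/2 = 3/2.
Hence |(2s - 10)/(s - 4) − (8/3)| < 2|s − 1|/(3·(3/2)) = (4/9)|s − 1|, which is < ε once |s − 1| < (9/4)ε.
Take δ = min(3/2, (9/4)ε). Then 0 < |s − 1| < δ forces both bounds, so |(2s - 10)/(s - 4) − (8/3)| < ε.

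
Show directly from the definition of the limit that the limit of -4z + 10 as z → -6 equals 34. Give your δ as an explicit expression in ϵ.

Fix ϵ > 0. We need δ > 0 so that 0 < |z + 6| < δ implies |(-4z + 10) − 34| < ϵ.
Since (-4z + 10) − 34 = -4(z + 6), we have |(-4z + 10) − 34| = 4|z + 6|.
So 4|z + 6| < ϵ exactly when |z + 6| < ϵ/4.
Take δ = ϵ/4. If 0 < |z + 6| < δ then |(-4z + 10) − 34| = 4|z + 6| < 4·(ϵ/4) = ϵ.

δ = ϵ/4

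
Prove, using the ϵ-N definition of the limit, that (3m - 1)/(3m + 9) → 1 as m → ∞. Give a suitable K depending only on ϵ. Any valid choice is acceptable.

K = (10/3)/ϵ

Let ϵ > 0. For m ≥ 1, |(3m - 1)/(3m + 9) − 1| = |-30|/(3(3m + 9)) = 30/(3(3m + 9)).
Since 3m + 9 ≥ 3m for m ≥ 1, this is ≤ 30/(3·3m) = (10/3)/m.
So |(3m - 1)/(3m + 9) − 1| < ϵ whenever m > (10/3)/ϵ.
Take K = (10/3)/ϵ. If m > K then |(3m - 1)/(3m + 9) − 1| ≤ (10/3)/m < ϵ.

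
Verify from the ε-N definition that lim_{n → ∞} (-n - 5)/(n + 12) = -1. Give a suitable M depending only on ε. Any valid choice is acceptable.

M = 7/ε

Let ε > 0 be given. For n ≥ 1, |(-n - 5)/(n + 12) + 1| = |7|/((n + 12)) = 7/((n + 12)).
Since n + 12 ≥ n for n ≥ 1, this is ≤ 7/(n) = 7/n.
So |(-n - 5)/(n + 12) + 1| < ε whenever n > 7/ε.
Take M = 7/ε. If n > M then |(-n - 5)/(n + 12) + 1| ≤ 7/n < ε.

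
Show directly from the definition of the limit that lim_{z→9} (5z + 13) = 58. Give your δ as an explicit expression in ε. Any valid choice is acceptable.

δ = ε/5

Suppose ε > 0. We need δ > 0 so that 0 < |z − 9| < δ implies |(5z + 13) − 58| < ε.
|(5z + 13) − 58| = |5z - 45| = 5|z − 9|.
Thus it suffices that |z − 9| < ε/5.
Take δ = ε/5. If 0 < |z − 9| < δ then |(5z + 13) − 58| = 5|z − 9| < 5·(ε/5) = ε.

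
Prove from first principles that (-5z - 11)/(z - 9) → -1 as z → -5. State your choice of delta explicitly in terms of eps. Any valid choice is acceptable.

Let eps > 0 be given. We want delta > 0 with 0 < |z + 5| < delta ⇒ |(-5z - 11)/(z - 9) + 1| < eps.
Combining over a common denominator, (-5z - 11)/(z - 9) + 1 = [(-5z - 11)·(-14) − 14·(z - 9)] / [(-14)·(z - 9)] = 56(z + 5) / ((-14)(z - 9)).
So |(-5z - 11)/(z - 9) + 1| = 56|z + 5| / (14·|z − 9|).
Restrict delta ≤ 7. Then |z + 5| < 7 gives |z − 9| = |(z + 5) + (-14)| ≥ 14 − 7 = 7.
Hence |(-5z - 11)/(z - 9) + 1| < 56|z + 5|/(14·7) = (4/7)|z + 5|, which is < eps once |z + 5| < (7/4)eps.
Take delta = min(7, (7/4)eps). Then 0 < |z + 5| < delta forces both bounds, so |(-5z - 11)/(z - 9) + 1| < eps.

delta = min(7, (7/4)eps)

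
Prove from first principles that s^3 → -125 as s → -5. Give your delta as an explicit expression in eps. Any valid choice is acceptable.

Let eps > 0 be given. We seek delta > 0 with 0 < |s + 5| < delta ⇒ |s^3 + 125| < eps.
Factor: s^3 + 125 = (s + 5)(s^2 - 5s + 25), so |s^3 + 125| = |s + 5|·|s^2 - 5s + 25|.
Impose delta ≤ 1 so that |s| < 6; then |s^2 - 5s + 25| ≤ 91.
Hence |s^3 + 125| ≤ 91|s + 5|, which is < eps once |s + 5| < eps/91.
Take delta = min(1, eps/91). If 0 < |s + 5| < delta then both bounds hold and |s^3 + 125| ≤ 91|s + 5| < 91·(eps/91) = eps.

delta = min(1, eps/91)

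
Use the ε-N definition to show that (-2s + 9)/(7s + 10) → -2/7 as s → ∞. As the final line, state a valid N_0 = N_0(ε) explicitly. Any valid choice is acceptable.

Let ε > 0 be given. We seek N_0 > 0 such that s > N_0 implies |(-2s + 9)/(7s + 10) + 2/7| < ε.
(-2s + 9)/(7s + 10) + 2/7 = (7(-2s + 9) − (-2)(7s + 10)) / (7(7s + 10)) = 83/(7(7s + 10)).
For s > 0 we have 7s + 10 > 7s, so |(-2s + 9)/(7s + 10) + 2/7| = 83/(7(7s + 10)) < 83/(7·7s) = (83/49)/s.
Thus |(-2s + 9)/(7s + 10) + 2/7| < ε whenever s > (83/49)/ε.
Take N_0 = (83/49)/ε. If s > N_0 then |(-2s + 9)/(7s + 10) + 2/7| < (83/49)/s < ε.

N_0 = (83/49)/ε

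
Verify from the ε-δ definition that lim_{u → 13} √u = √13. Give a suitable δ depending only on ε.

δ = min(13, √13·ε)

Fix ε > 0. We want δ > 0 such that 0 < |u − 13| < δ implies |√u − √13| < ε.
Multiplying by the conjugate, |√u − √13| = |u − 13|/(√u + √13).
Restrict δ ≤ 13 so that |u − 13| < 13 forces u > 0, and then √u + √13 > √13.
Hence |√u − √13| < |u − 13|/√13, which is < ε once |u − 13| < √13·ε.
Take δ = min(13, √13·ε). If 0 < |u − 13| < δ then u > 0 and |√u − √13| < |u − 13|/√13 < ε.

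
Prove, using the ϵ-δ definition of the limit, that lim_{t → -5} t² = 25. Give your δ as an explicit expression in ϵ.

δ = min(1, ϵ/11)

Fix ϵ > 0. We seek δ > 0 with 0 < |t + 5| < δ ⇒ |t² − 25| < ϵ.
Factor: t² − 25 = (t + 5)(t - 5), so |t² − 25| = |t + 5|·|t - 5|.
Impose δ ≤ 1 so that |t| < 6; then |t - 5| ≤ 11.
Hence |t² − 25| ≤ 11|t + 5|, which is < ϵ once |t + 5| < ϵ/11.
Take δ = min(1, ϵ/11). If 0 < |t + 5| < δ then both bounds hold and |t² − 25| ≤ 11|t + 5| < 11·(ϵ/11) = ϵ.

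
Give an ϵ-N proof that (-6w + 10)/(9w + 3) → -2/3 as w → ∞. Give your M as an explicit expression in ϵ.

M = (4/3)/ϵ

Fix ϵ > 0. We seek M > 0 such that w > M implies |(-6w + 10)/(9w + 3) + 2/3| < ϵ.
(-6w + 10)/(9w + 3) + 2/3 = (9(-6w + 10) − (-6)(9w + 3)) / (9(9w + 3)) = 108/(9(9w + 3)).
For w > 0 we have 9w + 3 > 9w, so |(-6w + 10)/(9w + 3) + 2/3| = 108/(9(9w + 3)) < 108/(9·9w) = (4/3)/w.
Thus |(-6w + 10)/(9w + 3) + 2/3| < ϵ whenever w > (4/3)/ϵ.
Take M = (4/3)/ϵ. If w > M then |(-6w + 10)/(9w + 3) + 2/3| < (4/3)/w < ϵ.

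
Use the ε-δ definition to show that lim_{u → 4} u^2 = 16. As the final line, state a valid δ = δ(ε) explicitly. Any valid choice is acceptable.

δ = min(1, ε/9)

Suppose ε > 0. We seek δ > 0 with 0 < |u − 4| < δ ⇒ |u^2 − 16| < ε.
Factor: u^2 − 16 = (u − 4)(u + 4), so |u^2 − 16| = |u − 4|·|u + 4|.
Impose δ ≤ 1 so that |u| < 5; then |u + 4| ≤ 9.
Hence |u^2 − 16| ≤ 9|u − 4|, which is < ε once |u − 4| < ε/9.
Take δ = min(1, ε/9). If 0 < |u − 4| < δ then both bounds hold and |u^2 − 16| ≤ 9|u − 4| < 9·(ε/9) = ε.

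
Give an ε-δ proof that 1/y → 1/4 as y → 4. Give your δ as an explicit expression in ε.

Suppose ε > 0. We seek δ > 0 such that 0 < |y − 4| < δ implies |1/y − (1/4)| < ε.
|1/y − (1/4)| = |4 − y|/(4·|y|) = |y − 4|/(4|y|).
Restrict δ ≤ 2. Then |y − 4| < 2 gives |y| > 2, so 4|y| > 8.
Then |1/y − (1/4)| < |y − 4|/8, which is < ε when |y − 4| < 8ε.
Take δ = min(2, 8ε). Then 0 < |y − 4| < δ gives both |y − 4| < 2 and |y − 4| < 8ε, so |1/y − (1/4)| < ε.

δ = min(2, 8ε)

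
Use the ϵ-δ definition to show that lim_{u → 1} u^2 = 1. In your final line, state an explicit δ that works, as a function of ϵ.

Let ϵ > 0. We seek δ > 0 with 0 < |u − 1| < δ ⇒ |u^2 − 1| < ϵ.
Factor: u^2 − 1 = (u − 1)(u + 1), so |u^2 − 1| = |u − 1|·|u + 1|.
Impose δ ≤ 2 so that |u| < 3; then |u + 1| ≤ 4.
Hence |u^2 − 1| ≤ 4|u − 1|, which is < ϵ once |u − 1| < ϵ/4.
Take δ = min(2, ϵ/4). If 0 < |u − 1| < δ then both bounds hold and |u^2 − 1| ≤ 4|u − 1| < 4·(ϵ/4) = ϵ.

δ = min(2, ϵ/4)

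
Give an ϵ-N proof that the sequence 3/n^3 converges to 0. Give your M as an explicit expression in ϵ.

Fix ϵ > 0. For n ≥ 1, |3/n^3 − 0| = 3/n^3.
3/n^3 < ϵ ⇔ n^3 > 3/ϵ ⇔ n > (3/ϵ)^{1/3}.
Take M = (3/ϵ)^{1/3}. Then n > M implies 3/n^3 < ϵ.

M = (3/ϵ)^{1/3}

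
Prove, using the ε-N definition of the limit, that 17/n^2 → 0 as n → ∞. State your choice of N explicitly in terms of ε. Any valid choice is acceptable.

N = (17/ε)^{1/2}

Let ε > 0. For n ≥ 1, |17/n^2 − 0| = 17/n^2.
17/n^2 < ε ⇔ n^2 > 17/ε ⇔ n > (17/ε)^{1/2}.
Take N = (17/ε)^{1/2}. Then n > N implies 17/n^2 < ε.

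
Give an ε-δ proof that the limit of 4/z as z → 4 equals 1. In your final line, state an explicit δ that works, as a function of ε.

Fix ε > 0. We seek δ > 0 such that 0 < |z − 4| < δ implies |4/z − 1| < ε.
|4/z − 1| = 4·|4 − z|/(4·|z|) = 4|z − 4|/(4|z|).
Restrict δ ≤ 2. Then |z − 4| < 2 gives |z| > 2, so 4|z| > 8.
Then |4/z − 1| < 4|z − 4|/8, which is < ε when |z − 4| < 2ε.
Take δ = min(2, 2ε). Then 0 < |z − 4| < δ gives both |z − 4| < 2 and |z − 4| < 2ε, so |4/z − 1| < ε.

δ = min(2, 2ε)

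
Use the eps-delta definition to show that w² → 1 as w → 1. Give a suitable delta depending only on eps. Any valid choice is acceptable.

delta = min(2, eps/4)

Let eps > 0 be given. We seek delta > 0 with 0 < |w − 1| < delta ⇒ |w² − 1| < eps.
Factor: w² − 1 = (w − 1)(w + 1), so |w² − 1| = |w − 1|·|w + 1|.
Restrict delta ≤ 2. Then |w − 1| < 2 gives |w| < 3, so by the triangle inequality |w + 1| ≤ 3 + 1 = 4.
Hence |w² − 1| ≤ 4|w − 1|, which is < eps once |w − 1| < eps/4.
Take delta = min(2, eps/4). If 0 < |w − 1| < delta then both bounds hold and |w² − 1| ≤ 4|w − 1| < 4·(eps/4) = eps.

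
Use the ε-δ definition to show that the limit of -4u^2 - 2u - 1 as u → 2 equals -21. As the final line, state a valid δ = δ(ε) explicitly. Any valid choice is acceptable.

Suppose ε > 0. We want δ > 0 such that 0 < |u − 2| < δ implies |(-4u^2 - 2u - 1) + 21| < ε.
(-4u^2 - 2u - 1) + 21 = -4u^2 - 2u + 20 = (u − 2)(-4u - 10).
So |(-4u^2 - 2u - 1) + 21| = |u − 2|·|-4u - 10|.
Assume first that |u − 2| < 2, so |u| < 4. Then |-4u - 10| ≤ 4·4 + 10 = 26.
Hence |(-4u^2 - 2u - 1) + 21| ≤ 26|u − 2| < ε provided |u − 2| < ε/26.
Choosing δ = min(2, ε/26) ensures both conditions, hence |(-4u^2 - 2u - 1) + 21| < ε.

δ = min(2, ε/26)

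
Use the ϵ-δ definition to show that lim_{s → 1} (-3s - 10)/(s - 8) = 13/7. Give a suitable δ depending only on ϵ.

Let ϵ > 0. We want δ > 0 with 0 < |s − 1| < δ ⇒ |(-3s - 10)/(s - 8) − (13/7)| < ϵ.
Combining over a common denominator, (-3s - 10)/(s - 8) − (13/7) = [(-3s - 10)·(-7) − (-13)·(s - 8)] / [(-7)·(s - 8)] = 34(s − 1) / ((-7)(s - 8)).
So |(-3s - 10)/(s - 8) − (13/7)| = 34|s − 1| / (7·|s − 8|).
Require δ ≤ 7/2, so |s − 8| ≥ |-7| − |s − 1| > 7 − 7/2 = 7/2.
Hence |(-3s - 10)/(s - 8) − (13/7)| < 34|s − 1|/(7·(7/2)) = (68/49)|s − 1|, which is < ϵ once |s − 1| < (49/68)ϵ.
Take δ = min(7/2, (49/68)ϵ). Then 0 < |s − 1| < δ forces both bounds, so |(-3s - 10)/(s - 8) − (13/7)| < ϵ.

δ = min(7/2, (49/68)ϵ)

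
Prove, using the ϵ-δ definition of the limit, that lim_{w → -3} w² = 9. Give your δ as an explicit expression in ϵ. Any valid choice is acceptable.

Fix ϵ > 0. We seek δ > 0 with 0 < |w + 3| < δ ⇒ |w² − 9| < ϵ.
Factor: w² − 9 = (w + 3)(w - 3), so |w² − 9| = |w + 3|·|w - 3|.
Impose δ ≤ 2 so that |w| < 5; then |w - 3| ≤ 8.
Hence |w² − 9| ≤ 8|w + 3|, which is < ϵ once |w + 3| < ϵ/8.
Take δ = min(2, ϵ/8). If 0 < |w + 3| < δ then both bounds hold and |w² − 9| ≤ 8|w + 3| < 8·(ϵ/8) = ϵ.

δ = min(2, ϵ/8)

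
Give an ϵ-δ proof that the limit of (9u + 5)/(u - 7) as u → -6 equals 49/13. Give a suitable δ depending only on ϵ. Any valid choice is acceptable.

Let ϵ > 0. We want δ > 0 with 0 < |u + 6| < δ ⇒ |(9u + 5)/(u - 7) − (49/13)| < ϵ.
Combining over a common denominator, (9u + 5)/(u - 7) − (49/13) = [(9u + 5)·(-13) − (-49)·(u - 7)] / [(-13)·(u - 7)] = -68(u + 6) / ((-13)(u - 7)).
So |(9u + 5)/(u - 7) − (49/13)| = 68|u + 6| / (13·|u − 7|).
Require δ ≤ 13/2, so |u − 7| ≥ |-13| − |u + 6| > 13 − 13/2 = 13/2.
Hence |(9u + 5)/(u - 7) − (49/13)| < 68|u + 6|/(13·(13/2)) = (136/169)|u + 6|, which is < ϵ once |u + 6| < (169/136)ϵ.
Take δ = min(13/2, (169/136)ϵ). Then 0 < |u + 6| < δ forces both bounds, so |(9u + 5)/(u - 7) − (49/13)| < ϵ.

δ = min(13/2, (169/136)ϵ)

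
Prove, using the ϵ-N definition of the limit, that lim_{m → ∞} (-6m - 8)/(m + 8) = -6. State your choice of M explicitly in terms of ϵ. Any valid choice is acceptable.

M = 40/ϵ

Suppose ϵ > 0. For m ≥ 1, |(-6m - 8)/(m + 8) + 6| = |40|/((m + 8)) = 40/((m + 8)).
Since m + 8 ≥ m for m ≥ 1, this is ≤ 40/(m) = 40/m.
So |(-6m - 8)/(m + 8) + 6| < ϵ whenever m > 40/ϵ.
Take M = 40/ϵ. If m > M then |(-6m - 8)/(m + 8) + 6| ≤ 40/m < ϵ.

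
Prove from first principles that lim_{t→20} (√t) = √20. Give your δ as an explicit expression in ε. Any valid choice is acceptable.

δ = min(20, √20·ε)

Let ε > 0. We want δ > 0 such that 0 < |t − 20| < δ implies |√t − √20| < ε.
Rationalise: √t − √20 = (t − 20)/(√t + √20), so |√t − √20| = |t − 20|/(√t + √20).
Restrict δ ≤ 20 so that |t − 20| < 20 forces t > 0, and then √t + √20 > √20.
Hence |√t − √20| < |t − 20|/√20, which is < ε once |t − 20| < √20·ε.
Take δ = min(20, √20·ε). If 0 < |t − 20| < δ then t > 0 and |√t − √20| < |t − 20|/√20 < ε.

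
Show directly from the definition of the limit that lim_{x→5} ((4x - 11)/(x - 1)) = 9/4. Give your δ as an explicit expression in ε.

Let ε > 0. We want δ > 0 with 0 < |x − 5| < δ ⇒ |(4x - 11)/(x - 1) − (9/4)| < ε.
Combining over a common denominator, (4x - 11)/(x - 1) − (9/4) = [(4x - 11)·4 − 9·(x - 1)] / [4·(x - 1)] = 7(x − 5) / (4(x - 1)).
So |(4x - 11)/(x - 1) − (9/4)| = 7|x − 5| / (4·|x − 1|).
Require δ ≤ 2, so |x − 1| ≥ |4| − |x − 5| > 4 − 2 = 2.
Hence |(4x - 11)/(x - 1) − (9/4)| < 7|x − 5|/(4·2) = (7/8)|x − 5|, which is < ε once |x − 5| < (8/7)ε.
Take δ = min(2, (8/7)ε). Then 0 < |x − 5| < δ forces both bounds, so |(4x - 11)/(x - 1) − (9/4)| < ε.

δ = min(2, (8/7)ε)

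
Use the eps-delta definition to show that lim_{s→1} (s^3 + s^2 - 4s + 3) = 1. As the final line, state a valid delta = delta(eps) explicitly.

delta = min(1, eps/10)

Let eps > 0 be given. We want delta > 0 such that 0 < |s − 1| < delta implies |(s^3 + s^2 - 4s + 3) − 1| < eps.
(s^3 + s^2 - 4s + 3) − 1 = s^3 + s^2 - 4s + 2 = (s − 1)(s^2 + 2s - 2).
So |(s^3 + s^2 - 4s + 3) − 1| = |s − 1|·|s^2 + 2s - 2|.
Require delta ≤ 1. Then |s − 1| < 1 gives |s| < 2, and by the triangle inequality |s^2 + 2s - 2| ≤ 2^2 + 2·2 + 2 = 10.
Hence |(s^3 + s^2 - 4s + 3) − 1| ≤ 10|s − 1| < eps provided |s − 1| < eps/10.
Choosing delta = min(1, eps/10) ensures both conditions, hence |(s^3 + s^2 - 4s + 3) − 1| < eps.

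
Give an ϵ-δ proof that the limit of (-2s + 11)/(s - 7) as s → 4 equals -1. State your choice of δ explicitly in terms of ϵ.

δ = min(3/2, (3/2)ϵ)

Fix ϵ > 0. We want δ > 0 with 0 < |s − 4| < δ ⇒ |(-2s + 11)/(s - 7) + 1| < ϵ.
Combining over a common denominator, (-2s + 11)/(s - 7) + 1 = [(-2s + 11)·(-3) − 3·(s - 7)] / [(-3)·(s - 7)] = 3(s − 4) / ((-3)(s - 7)).
So |(-2s + 11)/(s - 7) + 1| = 3|s − 4| / (3·|s − 7|).
Restrict δ ≤ 3/2. Then |s − 4| < 3/2 gives |s − 7| = |(s − 4) + (-3)| ≥ 3 − 3/2 = 3/2.
Hence |(-2s + 11)/(s - 7) + 1| < 3|s − 4|/(3·(3/2)) = (2/3)|s − 4|, which is < ϵ once |s − 4| < (3/2)ϵ.
Take δ = min(3/2, (3/2)ϵ). Then 0 < |s − 4| < δ forces both bounds, so |(-2s + 11)/(s - 7) + 1| < ϵ.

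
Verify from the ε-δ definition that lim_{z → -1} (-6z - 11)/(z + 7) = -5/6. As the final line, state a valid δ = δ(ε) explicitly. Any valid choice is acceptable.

Suppose ε > 0. We want δ > 0 with 0 < |z + 1| < δ ⇒ |(-6z - 11)/(z + 7) + 5/6| < ε.
Combining over a common denominator, (-6z - 11)/(z + 7) + 5/6 = [(-6z - 11)·6 − (-5)·(z + 7)] / [6·(z + 7)] = -31(z + 1) / (6(z + 7)).
So |(-6z - 11)/(z + 7) + 5/6| = 31|z + 1| / (6·|z + 7|).
Require δ ≤ 3, so |z + 7| ≥ |6| − |z + 1| > 6 − 3 = 3.
Hence |(-6z - 11)/(z + 7) + 5/6| < 31|z + 1|/(6·3) = (31/18)|z + 1|, which is < ε once |z + 1| < (18/31)ε.
Take δ = min(3, (18/31)ε). Then 0 < |z + 1| < δ forces both bounds, so |(-6z - 11)/(z + 7) + 5/6| < ε.

δ = min(3, (18/31)ε)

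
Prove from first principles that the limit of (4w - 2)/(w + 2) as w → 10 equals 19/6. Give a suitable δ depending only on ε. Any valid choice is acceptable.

δ = min(6, (36/5)ε)

Let ε > 0. We want δ > 0 with 0 < |w − 10| < δ ⇒ |(4w - 2)/(w + 2) − (19/6)| < ε.
Combining over a common denominator, (4w - 2)/(w + 2) − (19/6) = [(4w - 2)·12 − 38·(w + 2)] / [12·(w + 2)] = 10(w − 10) / (12(w + 2)).
So |(4w - 2)/(w + 2) − (19/6)| = 10|w − 10| / (12·|w + 2|).
Restrict δ ≤ 6. Then |w − 10| < 6 gives |w + 2| = |(w − 10) + 12| ≥ 12 − 6 = 6.
Hence |(4w - 2)/(w + 2) − (19/6)| < 10|w − 10|/(12·6) = (5/36)|w − 10|, which is < ε once |w − 10| < (36/5)ε.
Take δ = min(6, (36/5)ε). Then 0 < |w − 10| < δ forces both bounds, so |(4w - 2)/(w + 2) − (19/6)| < ε.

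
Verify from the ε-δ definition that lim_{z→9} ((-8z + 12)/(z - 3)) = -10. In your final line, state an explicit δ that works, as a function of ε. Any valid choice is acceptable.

δ = min(3, (3/2)ε)

Fix ε > 0. We want δ > 0 with 0 < |z − 9| < δ ⇒ |(-8z + 12)/(z - 3) + 10| < ε.
Combining over a common denominator, (-8z + 12)/(z - 3) + 10 = [(-8z + 12)·6 − (-60)·(z - 3)] / [6·(z - 3)] = 12(z − 9) / (6(z - 3)).
So |(-8z + 12)/(z - 3) + 10| = 12|z − 9| / (6·|z − 3|).
Restrict δ ≤ 3. Then |z − 9| < 3 gives |z − 3| = |(z − 9) + 6| ≥ 6 − 3 = 3.
Hence |(-8z + 12)/(z - 3) + 10| < 12|z − 9|/(6·3) = (2/3)|z − 9|, which is < ε once |z − 9| < (3/2)ε.
Take δ = min(3, (3/2)ε). Then 0 < |z − 9| < δ forces both bounds, so |(-8z + 12)/(z - 3) + 10| < ε.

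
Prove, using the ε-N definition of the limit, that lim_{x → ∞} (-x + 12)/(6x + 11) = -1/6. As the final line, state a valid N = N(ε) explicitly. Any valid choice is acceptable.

Let ε > 0. We seek N > 0 such that x > N implies |(-x + 12)/(6x + 11) + 1/6| < ε.
(-x + 12)/(6x + 11) + 1/6 = (6(-x + 12) − (-1)(6x + 11)) / (6(6x + 11)) = 83/(6(6x + 11)).
For x > 0 we have 6x + 11 > 6x, so |(-x + 12)/(6x + 11) + 1/6| = 83/(6(6x + 11)) < 83/(6·6x) = (83/36)/x.
Thus |(-x + 12)/(6x + 11) + 1/6| < ε whenever x > (83/36)/ε.
Take N = (83/36)/ε. If x > N then |(-x + 12)/(6x + 11) + 1/6| < (83/36)/x < ε.

N = (83/36)/ε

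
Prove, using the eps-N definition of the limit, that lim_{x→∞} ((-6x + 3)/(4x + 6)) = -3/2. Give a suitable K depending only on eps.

Let eps > 0. We seek K > 0 such that x > K implies |(-6x + 3)/(4x + 6) + 3/2| < eps.
(-6x + 3)/(4x + 6) + 3/2 = (4(-6x + 3) − (-6)(4x + 6)) / (4(4x + 6)) = 48/(4(4x + 6)).
For x > 0 we have 4x + 6 > 4x, so |(-6x + 3)/(4x + 6) + 3/2| = 48/(4(4x + 6)) < 48/(4·4x) = 3/x.
Thus |(-6x + 3)/(4x + 6) + 3/2| < eps whenever x > 3/eps.
Take K = 3/eps. If x > K then |(-6x + 3)/(4x + 6) + 3/2| < 3/x < eps.

K = 3/eps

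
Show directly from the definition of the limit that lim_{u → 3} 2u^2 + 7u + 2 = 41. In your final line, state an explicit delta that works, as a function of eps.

Let eps > 0. We want delta > 0 such that 0 < |u − 3| < delta implies |(2u^2 + 7u + 2) − 41| < eps.
(2u^2 + 7u + 2) − 41 = 2u^2 + 7u - 39 = (u − 3)(2u + 13).
So |(2u^2 + 7u + 2) − 41| = |u − 3|·|2u + 13|.
Require delta ≤ 1. Then |u − 3| < 1 gives |u| < 4, and by the triangle inequality |2u + 13| ≤ 2·4 + 13 = 21.
Hence |(2u^2 + 7u + 2) − 41| ≤ 21|u − 3| < eps provided |u − 3| < eps/21.
Choosing delta = min(1, eps/21) ensures both conditions, hence |(2u^2 + 7u + 2) − 41| < eps.

delta = min(1, eps/21)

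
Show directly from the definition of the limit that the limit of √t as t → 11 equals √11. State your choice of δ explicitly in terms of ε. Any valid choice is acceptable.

Let ε > 0 be given. We want δ > 0 such that 0 < |t − 11| < δ implies |√t − √11| < ε.
Rationalise: √t − √11 = (t − 11)/(√t + √11), so |√t − √11| = |t − 11|/(√t + √11).
Restrict δ ≤ 11 so that |t − 11| < 11 forces t > 0, and then √t + √11 > √11.
Hence |√t − √11| < |t − 11|/√11, which is < ε once |t − 11| < √11·ε.
Take δ = min(11, √11·ε). If 0 < |t − 11| < δ then t > 0 and |√t − √11| < |t − 11|/√11 < ε.

δ = min(11, √11·ε)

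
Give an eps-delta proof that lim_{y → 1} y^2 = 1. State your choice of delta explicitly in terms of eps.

delta = min(2, eps/4)

Let eps > 0. We seek delta > 0 with 0 < |y − 1| < delta ⇒ |y^2 − 1| < eps.
Factor: y^2 − 1 = (y − 1)(y + 1), so |y^2 − 1| = |y − 1|·|y + 1|.
Impose delta ≤ 2 so that |y| < 3; then |y + 1| ≤ 4.
Hence |y^2 − 1| ≤ 4|y − 1|, which is < eps once |y − 1| < eps/4.
Take delta = min(2, eps/4). If 0 < |y − 1| < delta then both bounds hold and |y^2 − 1| ≤ 4|y − 1| < 4·(eps/4) = eps.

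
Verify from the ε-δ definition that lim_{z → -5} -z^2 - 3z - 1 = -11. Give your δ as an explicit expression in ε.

δ = min(1, ε/8)

Fix ε > 0. We want δ > 0 such that 0 < |z + 5| < δ implies |(-z^2 - 3z - 1) + 11| < ε.
(-z^2 - 3z - 1) + 11 = -z^2 - 3z + 10 = (z + 5)(-z + 2).
So |(-z^2 - 3z - 1) + 11| = |z + 5|·|-z + 2|.
Require δ ≤ 1. Then |z + 5| < 1 gives |z| < 6, and by the triangle inequality |-z + 2| ≤ 6 + 2 = 8.
Hence |(-z^2 - 3z - 1) + 11| ≤ 8|z + 5| < ε provided |z + 5| < ε/8.
Choosing δ = min(1, ε/8) ensures both conditions, hence |(-z^2 - 3z - 1) + 11| < ε.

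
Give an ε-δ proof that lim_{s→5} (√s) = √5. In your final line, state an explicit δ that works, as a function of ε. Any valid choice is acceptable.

δ = min(5, √5·ε)

Let ε > 0 be given. We want δ > 0 such that 0 < |s − 5| < δ implies |√s − √5| < ε.
Multiplying by the conjugate, |√s − √5| = |s − 5|/(√s + √5).
Restrict δ ≤ 5 so that |s − 5| < 5 forces s > 0, and then √s + √5 > √5.
Hence |√s − √5| < |s − 5|/√5, which is < ε once |s − 5| < √5·ε.
Take δ = min(5, √5·ε). If 0 < |s − 5| < δ then s > 0 and |√s − √5| < |s − 5|/√5 < ε.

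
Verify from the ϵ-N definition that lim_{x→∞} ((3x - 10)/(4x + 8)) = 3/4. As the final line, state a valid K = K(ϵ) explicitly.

K = 4/ϵ

Fix ϵ > 0. We seek K > 0 such that x > K implies |(3x - 10)/(4x + 8) − (3/4)| < ϵ.
(3x - 10)/(4x + 8) − (3/4) = (4(3x - 10) − 3(4x + 8)) / (4(4x + 8)) = -64/(4(4x + 8)).
For x > 0 we have 4x + 8 > 4x, so |(3x - 10)/(4x + 8) − (3/4)| = 64/(4(4x + 8)) < 64/(4·4x) = 4/x.
Thus |(3x - 10)/(4x + 8) − (3/4)| < ϵ whenever x > 4/ϵ.
Take K = 4/ϵ. If x > K then |(3x - 10)/(4x + 8) − (3/4)| < 4/x < ϵ.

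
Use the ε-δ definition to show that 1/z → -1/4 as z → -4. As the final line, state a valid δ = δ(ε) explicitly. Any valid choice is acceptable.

Let ε > 0 be given. We seek δ > 0 such that 0 < |z + 4| < δ implies |1/z + 1/4| < ε.
|1/z + 1/4| = |-4 − z|/(4·|z|) = |z + 4|/(4|z|).
Restrict δ ≤ 2. Then |z + 4| < 2 gives |z| > 2, so 4|z| > 8.
Then |1/z + 1/4| < |z + 4|/8, which is < ε when |z + 4| < 8ε.
Take δ = min(2, 8ε). Then 0 < |z + 4| < δ gives both |z + 4| < 2 and |z + 4| < 8ε, so |1/z + 1/4| < ε.

δ = min(2, 8ε)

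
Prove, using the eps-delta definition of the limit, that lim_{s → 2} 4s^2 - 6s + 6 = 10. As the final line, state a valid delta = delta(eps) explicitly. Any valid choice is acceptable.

Let eps > 0. We want delta > 0 such that 0 < |s − 2| < delta implies |(4s^2 - 6s + 6) − 10| < eps.
(4s^2 - 6s + 6) − 10 = 4s^2 - 6s - 4 = (s − 2)(4s + 2).
So |(4s^2 - 6s + 6) − 10| = |s − 2|·|4s + 2|.
Require delta ≤ 2. Then |s − 2| < 2 gives |s| < 4, and by the triangle inequality |4s + 2| ≤ 4·4 + 2 = 18.
Hence |(4s^2 - 6s + 6) − 10| ≤ 18|s − 2| < eps provided |s − 2| < eps/18.
Take delta = min(2, eps/18). Then 0 < |s − 2| < delta gives both |s − 2| < 2 and |s − 2| < eps/18, so |(4s^2 - 6s + 6) − 10| < eps.

delta = min(2, eps/18)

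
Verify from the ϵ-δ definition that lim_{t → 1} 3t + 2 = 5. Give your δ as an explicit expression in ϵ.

Fix ϵ > 0. We need δ > 0 so that 0 < |t − 1| < δ implies |(3t + 2) − 5| < ϵ.
|(3t + 2) − 5| = |3t - 3| = 3|t − 1|.
So 3|t − 1| < ϵ exactly when |t − 1| < ϵ/3.
Take δ = ϵ/3. If 0 < |t − 1| < δ then |(3t + 2) − 5| = 3|t − 1| < 3·(ϵ/3) = ϵ.

δ = ϵ/3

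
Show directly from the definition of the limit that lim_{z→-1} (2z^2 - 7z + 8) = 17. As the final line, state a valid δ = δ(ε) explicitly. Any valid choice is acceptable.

Fix ε > 0. We want δ > 0 such that 0 < |z + 1| < δ implies |(2z^2 - 7z + 8) − 17| < ε.
(2z^2 - 7z + 8) − 17 = 2z^2 - 7z - 9 = (z + 1)(2z - 9).
So |(2z^2 - 7z + 8) − 17| = |z + 1|·|2z - 9|.
Assume first that |z + 1| < 2, so |z| < 3. Then |2z - 9| ≤ 2·3 + 9 = 15.
Hence |(2z^2 - 7z + 8) − 17| ≤ 15|z + 1| < ε provided |z + 1| < ε/15.
Choosing δ = min(2, ε/15) ensures both conditions, hence |(2z^2 - 7z + 8) − 17| < ε.

δ = min(2, ε/15)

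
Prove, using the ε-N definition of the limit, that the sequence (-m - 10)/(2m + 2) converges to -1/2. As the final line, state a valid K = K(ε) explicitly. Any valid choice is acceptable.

K = (9/2)/ε

Let ε > 0. For m ≥ 1, |(-m - 10)/(2m + 2) + 1/2| = |-18|/(2(2m + 2)) = 18/(2(2m + 2)).
Since 2m + 2 ≥ 2m for m ≥ 1, this is ≤ 18/(2·2m) = (9/2)/m.
So |(-m - 10)/(2m + 2) + 1/2| < ε whenever m > (9/2)/ε.
Take K = (9/2)/ε. If m > K then |(-m - 10)/(2m + 2) + 1/2| ≤ (9/2)/m < ε.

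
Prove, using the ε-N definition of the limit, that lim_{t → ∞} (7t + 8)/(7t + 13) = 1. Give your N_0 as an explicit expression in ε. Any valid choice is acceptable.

Suppose ε > 0. We seek N_0 > 0 such that t > N_0 implies |(7t + 8)/(7t + 13) − 1| < ε.
(7t + 8)/(7t + 13) − 1 = (7(7t + 8) − 7(7t + 13)) / (7(7t + 13)) = -35/(7(7t + 13)).
For t > 0 we have 7t + 13 > 7t, so |(7t + 8)/(7t + 13) − 1| = 35/(7(7t + 13)) < 35/(7·7t) = (5/7)/t.
Thus |(7t + 8)/(7t + 13) − 1| < ε whenever t > (5/7)/ε.
Take N_0 = (5/7)/ε. If t > N_0 then |(7t + 8)/(7t + 13) − 1| < (5/7)/t < ε.

N_0 = (5/7)/ε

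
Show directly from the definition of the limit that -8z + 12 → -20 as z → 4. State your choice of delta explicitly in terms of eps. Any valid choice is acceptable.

Suppose eps > 0. We need delta > 0 so that 0 < |z − 4| < delta implies |(-8z + 12) + 20| < eps.
|(-8z + 12) + 20| = |-8z + 32| = 8|z − 4|.
So 8|z − 4| < eps exactly when |z − 4| < eps/8.
Take delta = eps/8. If 0 < |z − 4| < delta then |(-8z + 12) + 20| = 8|z − 4| < 8·(eps/8) = eps.

delta = eps/8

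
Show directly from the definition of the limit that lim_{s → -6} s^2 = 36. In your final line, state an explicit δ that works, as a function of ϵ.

Fix ϵ > 0. We seek δ > 0 with 0 < |s + 6| < δ ⇒ |s^2 − 36| < ϵ.
Factor: s^2 − 36 = (s + 6)(s - 6), so |s^2 − 36| = |s + 6|·|s - 6|.
Restrict δ ≤ 1. Then |s + 6| < 1 gives |s| < 7, so by the triangle inequality |s - 6| ≤ 7 + 6 = 13.
Hence |s^2 − 36| ≤ 13|s + 6|, which is < ϵ once |s + 6| < ϵ/13.
Take δ = min(1, ϵ/13). If 0 < |s + 6| < δ then both bounds hold and |s^2 − 36| ≤ 13|s + 6| < 13·(ϵ/13) = ϵ.

δ = min(1, ϵ/13)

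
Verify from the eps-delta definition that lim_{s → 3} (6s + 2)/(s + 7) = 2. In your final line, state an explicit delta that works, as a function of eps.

delta = min(5, (5/4)eps)

Suppose eps > 0. We want delta > 0 with 0 < |s − 3| < delta ⇒ |(6s + 2)/(s + 7) − 2| < eps.
Combining over a common denominator, (6s + 2)/(s + 7) − 2 = [(6s + 2)·10 − 20·(s + 7)] / [10·(s + 7)] = 40(s − 3) / (10(s + 7)).
So |(6s + 2)/(s + 7) − 2| = 40|s − 3| / (10·|s + 7|).
Restrict delta ≤ 5. Then |s − 3| < 5 gives |s + 7| = |(s − 3) + 10| ≥ 10 − 5 = 5.
Hence |(6s + 2)/(s + 7) − 2| < 40|s − 3|/(10·5) = (4/5)|s − 3|, which is < eps once |s − 3| < (5/4)eps.
Take delta = min(5, (5/4)eps). Then 0 < |s − 3| < delta forces both bounds, so |(6s + 2)/(s + 7) − 2| < eps.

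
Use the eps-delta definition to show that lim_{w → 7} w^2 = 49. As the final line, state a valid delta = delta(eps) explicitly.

Let eps > 0. We seek delta > 0 with 0 < |w − 7| < delta ⇒ |w^2 − 49| < eps.
Factor: w^2 − 49 = (w − 7)(w + 7), so |w^2 − 49| = |w − 7|·|w + 7|.
Restrict delta ≤ 1. Then |w − 7| < 1 gives |w| < 8, so by the triangle inequality |w + 7| ≤ 8 + 7 = 15.
Hence |w^2 − 49| ≤ 15|w − 7|, which is < eps once |w − 7| < eps/15.
Take delta = min(1, eps/15). If 0 < |w − 7| < delta then both bounds hold and |w^2 − 49| ≤ 15|w − 7| < 15·(eps/15) = eps.

delta = min(1, eps/15)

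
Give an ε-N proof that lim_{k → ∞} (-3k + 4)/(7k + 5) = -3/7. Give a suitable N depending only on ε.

N = (43/49)/ε

Fix ε > 0. For k ≥ 1, |(-3k + 4)/(7k + 5) + 3/7| = |43|/(7(7k + 5)) = 43/(7(7k + 5)).
Since 7k + 5 ≥ 7k for k ≥ 1, this is ≤ 43/(7·7k) = (43/49)/k.
So |(-3k + 4)/(7k + 5) + 3/7| < ε whenever k > (43/49)/ε.
Take N = (43/49)/ε. If k > N then |(-3k + 4)/(7k + 5) + 3/7| ≤ (43/49)/k < ε.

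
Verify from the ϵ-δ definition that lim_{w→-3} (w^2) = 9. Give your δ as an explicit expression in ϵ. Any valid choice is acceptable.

Let ϵ > 0. We seek δ > 0 with 0 < |w + 3| < δ ⇒ |w^2 − 9| < ϵ.
Factor: w^2 − 9 = (w + 3)(w - 3), so |w^2 − 9| = |w + 3|·|w - 3|.
Impose δ ≤ 1 so that |w| < 4; then |w - 3| ≤ 7.
Hence |w^2 − 9| ≤ 7|w + 3|, which is < ϵ once |w + 3| < ϵ/7.
Take δ = min(1, ϵ/7). If 0 < |w + 3| < δ then both bounds hold and |w^2 − 9| ≤ 7|w + 3| < 7·(ϵ/7) = ϵ.

δ = min(1, ϵ/7)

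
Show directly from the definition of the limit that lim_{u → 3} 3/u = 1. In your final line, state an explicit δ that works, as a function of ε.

δ = min(3/2, (3/2)ε)

Fix ε > 0. We seek δ > 0 such that 0 < |u − 3| < δ implies |3/u − 1| < ε.
|3/u − 1| = 3·|3 − u|/(3·|u|) = 3|u − 3|/(3|u|).
Restrict δ ≤ 3/2. Then |u − 3| < 3/2 gives |u| > 3/2, so 3|u| > 9/2.
Then |3/u − 1| < 3|u − 3|/(9/2), which is < ε when |u − 3| < (3/2)ε.
Take δ = min(3/2, (3/2)ε). Then 0 < |u − 3| < δ gives both |u − 3| < 3/2 and |u − 3| < (3/2)ε, so |3/u − 1| < ε.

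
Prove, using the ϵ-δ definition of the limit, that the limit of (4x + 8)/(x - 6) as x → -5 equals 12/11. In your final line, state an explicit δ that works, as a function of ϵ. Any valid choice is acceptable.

Fix ϵ > 0. We want δ > 0 with 0 < |x + 5| < δ ⇒ |(4x + 8)/(x - 6) − (12/11)| < ϵ.
Combining over a common denominator, (4x + 8)/(x - 6) − (12/11) = [(4x + 8)·(-11) − (-12)·(x - 6)] / [(-11)·(x - 6)] = -32(x + 5) / ((-11)(x - 6)).
So |(4x + 8)/(x - 6) − (12/11)| = 32|x + 5| / (11·|x − 6|).
Require δ ≤ 11/2, so |x − 6| ≥ |-11| − |x + 5| > 11 − 11/2 = 11/2.
Hence |(4x + 8)/(x - 6) − (12/11)| < 32|x + 5|/(11·(11/2)) = (64/121)|x + 5|, which is < ϵ once |x + 5| < (121/64)ϵ.
Take δ = min(11/2, (121/64)ϵ). Then 0 < |x + 5| < δ forces both bounds, so |(4x + 8)/(x - 6) − (12/11)| < ϵ.

δ = min(11/2, (121/64)ϵ)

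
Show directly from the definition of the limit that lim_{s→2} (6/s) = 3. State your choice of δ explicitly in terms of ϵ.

δ = min(1, (1/3)ϵ)

Let ϵ > 0. We seek δ > 0 such that 0 < |s − 2| < δ implies |6/s − 3| < ϵ.
|6/s − 3| = 6·|2 − s|/(2·|s|) = 6|s − 2|/(2|s|).
Require δ ≤ 1 so that |s| > 2 − 1 = 1, hence 2|s| > 2.
Then |6/s − 3| < 6|s − 2|/2, which is < ϵ when |s − 2| < (1/3)ϵ.
Take δ = min(1, (1/3)ϵ). Then 0 < |s − 2| < δ gives both |s − 2| < 1 and |s − 2| < (1/3)ϵ, so |6/s − 3| < ϵ.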